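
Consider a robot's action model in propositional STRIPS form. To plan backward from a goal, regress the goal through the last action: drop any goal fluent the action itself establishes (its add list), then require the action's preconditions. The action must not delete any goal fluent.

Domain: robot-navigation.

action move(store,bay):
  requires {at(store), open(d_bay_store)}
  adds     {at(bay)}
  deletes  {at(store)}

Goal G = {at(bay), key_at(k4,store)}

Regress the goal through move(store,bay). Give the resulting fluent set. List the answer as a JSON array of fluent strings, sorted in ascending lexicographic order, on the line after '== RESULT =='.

Compute (G \ add) ∪ pre:
  G ∩ del = {}  (empty — regression defined)
  G \ add = {at(bay), key_at(k4,store)} \ {at(bay)} = {key_at(k4,store)}
  ∪ pre   = {key_at(k4,store)} ∪ {at(store), open(d_bay_store)}
          = {at(store), key_at(k4,store), open(d_bay_store)}

== RESULT ==
["at(store)", "key_at(k4,store)", "open(d_bay_store)"]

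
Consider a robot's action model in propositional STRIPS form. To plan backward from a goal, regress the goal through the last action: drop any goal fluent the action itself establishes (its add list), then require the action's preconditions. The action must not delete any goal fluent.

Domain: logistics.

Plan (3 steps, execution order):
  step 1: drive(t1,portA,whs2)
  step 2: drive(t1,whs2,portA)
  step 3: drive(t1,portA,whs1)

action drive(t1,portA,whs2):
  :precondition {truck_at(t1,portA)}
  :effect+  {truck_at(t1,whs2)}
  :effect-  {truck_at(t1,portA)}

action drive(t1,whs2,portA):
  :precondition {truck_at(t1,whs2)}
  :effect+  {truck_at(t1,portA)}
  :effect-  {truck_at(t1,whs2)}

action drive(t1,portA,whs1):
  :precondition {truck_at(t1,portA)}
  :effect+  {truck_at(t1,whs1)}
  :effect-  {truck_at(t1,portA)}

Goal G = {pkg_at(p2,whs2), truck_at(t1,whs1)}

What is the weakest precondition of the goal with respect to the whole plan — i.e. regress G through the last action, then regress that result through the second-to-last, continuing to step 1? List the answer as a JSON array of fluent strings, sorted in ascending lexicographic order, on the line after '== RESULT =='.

Work backward from the goal:
  through step 3 (drive(t1,portA,whs1)): drop {truck_at(t1,whs1)}, keep {pkg_at(p2,whs2)}, require {truck_at(t1,portA)}
    → {pkg_at(p2,whs2), truck_at(t1,portA)}
  through step 2 (drive(t1,whs2,portA)): drop {truck_at(t1,portA)}, keep {pkg_at(p2,whs2)}, require {truck_at(t1,whs2)}
    → {pkg_at(p2,whs2), truck_at(t1,whs2)}
  through step 1 (drive(t1,portA,whs2)): drop {truck_at(t1,whs2)}, keep {pkg_at(p2,whs2)}, require {truck_at(t1,portA)}
    → {pkg_at(p2,whs2), truck_at(t1,portA)}

== RESULT ==
["pkg_at(p2,whs2)", "truck_at(t1,portA)"]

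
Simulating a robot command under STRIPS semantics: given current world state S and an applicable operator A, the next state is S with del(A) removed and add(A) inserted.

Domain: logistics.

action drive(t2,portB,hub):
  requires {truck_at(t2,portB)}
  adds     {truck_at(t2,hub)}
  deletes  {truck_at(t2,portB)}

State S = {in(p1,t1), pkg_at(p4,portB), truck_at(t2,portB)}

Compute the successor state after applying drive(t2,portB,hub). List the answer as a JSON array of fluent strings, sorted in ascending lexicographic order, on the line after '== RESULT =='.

Compute (S \ del) ∪ add:
  pre ⊆ S: {truck_at(t2,portB)} ⊆ S  — applicable
  S \ del = {in(p1,t1), pkg_at(p4,portB)}
  ∪ add   = {in(p1,t1), pkg_at(p4,portB), truck_at(t2,hub)}

== RESULT ==
["in(p1,t1)", "pkg_at(p4,portB)", "truck_at(t2,hub)"]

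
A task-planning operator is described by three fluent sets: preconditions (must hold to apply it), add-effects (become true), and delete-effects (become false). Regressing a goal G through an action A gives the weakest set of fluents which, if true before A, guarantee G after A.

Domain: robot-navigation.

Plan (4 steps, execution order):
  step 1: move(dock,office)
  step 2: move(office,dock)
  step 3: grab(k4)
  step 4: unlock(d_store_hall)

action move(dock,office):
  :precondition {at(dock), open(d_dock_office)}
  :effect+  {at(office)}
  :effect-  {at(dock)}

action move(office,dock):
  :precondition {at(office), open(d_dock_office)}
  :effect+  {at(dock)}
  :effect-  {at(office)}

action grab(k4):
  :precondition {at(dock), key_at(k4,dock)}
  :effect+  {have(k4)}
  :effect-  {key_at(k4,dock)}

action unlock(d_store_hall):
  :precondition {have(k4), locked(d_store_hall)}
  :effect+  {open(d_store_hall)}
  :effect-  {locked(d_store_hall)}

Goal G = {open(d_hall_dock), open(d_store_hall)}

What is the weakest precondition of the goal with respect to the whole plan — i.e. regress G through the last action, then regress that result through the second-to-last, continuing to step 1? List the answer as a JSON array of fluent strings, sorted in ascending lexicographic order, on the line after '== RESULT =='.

Work backward from the goal:
  through step 4 (unlock(d_store_hall)): drop {open(d_store_hall)}, keep {open(d_hall_dock)}, require {have(k4), locked(d_store_hall)}
    → {have(k4), locked(d_store_hall), open(d_hall_dock)}
  through step 3 (grab(k4)): drop {have(k4)}, keep {locked(d_store_hall), open(d_hall_dock)}, require {at(dock), key_at(k4,dock)}
    → {at(dock), key_at(k4,dock), locked(d_store_hall), open(d_hall_dock)}
  through step 2 (move(office,dock)): drop {at(dock)}, keep {key_at(k4,dock), locked(d_store_hall), open(d_hall_dock)}, require {at(office), open(d_dock_office)}
    → {at(office), key_at(k4,dock), locked(d_store_hall), open(d_dock_office), open(d_hall_dock)}
  through step 1 (move(dock,office)): drop {at(office)}, keep {key_at(k4,dock), locked(d_store_hall), open(d_dock_office), open(d_hall_dock)}, require {at(dock), open(d_dock_office)}
    → {at(dock), key_at(k4,dock), locked(d_store_hall), open(d_dock_office), open(d_hall_dock)}

== RESULT ==
["at(dock)", "key_at(k4,dock)", "locked(d_store_hall)", "open(d_dock_office)", "open(d_hall_dock)"]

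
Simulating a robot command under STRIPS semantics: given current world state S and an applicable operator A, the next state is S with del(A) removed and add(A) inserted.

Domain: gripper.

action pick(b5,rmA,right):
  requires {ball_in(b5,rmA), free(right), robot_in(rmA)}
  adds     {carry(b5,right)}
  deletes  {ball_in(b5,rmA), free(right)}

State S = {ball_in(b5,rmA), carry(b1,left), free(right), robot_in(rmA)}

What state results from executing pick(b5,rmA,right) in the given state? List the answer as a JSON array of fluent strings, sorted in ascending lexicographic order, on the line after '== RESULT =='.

Progress:
  pre ⊆ S: {ball_in(b5,rmA), free(right), robot_in(rmA)} ⊆ S  — applicable
  S \ del = {carry(b1,left), robot_in(rmA)}
  ∪ add   = {carry(b1,left), carry(b5,right), robot_in(rmA)}

== RESULT ==
["carry(b1,left)", "carry(b5,right)", "robot_in(rmA)"]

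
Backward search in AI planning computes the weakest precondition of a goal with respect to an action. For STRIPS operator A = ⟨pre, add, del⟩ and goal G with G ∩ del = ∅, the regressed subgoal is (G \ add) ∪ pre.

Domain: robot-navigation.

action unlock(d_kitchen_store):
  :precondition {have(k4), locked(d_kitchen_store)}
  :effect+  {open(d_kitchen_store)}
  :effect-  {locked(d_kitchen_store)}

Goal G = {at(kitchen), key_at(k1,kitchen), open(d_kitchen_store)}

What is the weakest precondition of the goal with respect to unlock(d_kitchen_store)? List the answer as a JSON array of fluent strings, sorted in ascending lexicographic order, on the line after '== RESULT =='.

Regress:
  G ∩ del = {}  (empty — regression defined)
  G \ add = {at(kitchen), key_at(k1,kitchen), open(d_kitchen_store)} \ {open(d_kitchen_store)} = {at(kitchen), key_at(k1,kitchen)}
  ∪ pre   = {at(kitchen), key_at(k1,kitchen)} ∪ {have(k4), locked(d_kitchen_store)}
          = {at(kitchen), have(k4), key_at(k1,kitchen), locked(d_kitchen_store)}

== RESULT ==
["at(kitchen)", "have(k4)", "key_at(k1,kitchen)", "locked(d_kitchen_store)"]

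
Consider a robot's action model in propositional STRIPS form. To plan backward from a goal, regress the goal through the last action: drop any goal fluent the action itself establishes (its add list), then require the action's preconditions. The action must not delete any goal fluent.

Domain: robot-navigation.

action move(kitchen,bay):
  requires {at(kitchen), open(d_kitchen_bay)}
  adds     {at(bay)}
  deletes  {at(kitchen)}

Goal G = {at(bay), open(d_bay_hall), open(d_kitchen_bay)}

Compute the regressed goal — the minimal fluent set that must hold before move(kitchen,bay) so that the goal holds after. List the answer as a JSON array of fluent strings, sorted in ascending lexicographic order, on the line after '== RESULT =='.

Regress:
  G ∩ del = {}  (empty — regression defined)
  G \ add = {at(bay), open(d_bay_hall), open(d_kitchen_bay)} \ {at(bay)} = {open(d_bay_hall), open(d_kitchen_bay)}
  ∪ pre   = {open(d_bay_hall), open(d_kitchen_bay)} ∪ {at(kitchen), open(d_kitchen_bay)}
          = {at(kitchen), open(d_bay_hall), open(d_kitchen_bay)}

== RESULT ==
["at(kitchen)", "open(d_bay_hall)", "open(d_kitchen_bay)"]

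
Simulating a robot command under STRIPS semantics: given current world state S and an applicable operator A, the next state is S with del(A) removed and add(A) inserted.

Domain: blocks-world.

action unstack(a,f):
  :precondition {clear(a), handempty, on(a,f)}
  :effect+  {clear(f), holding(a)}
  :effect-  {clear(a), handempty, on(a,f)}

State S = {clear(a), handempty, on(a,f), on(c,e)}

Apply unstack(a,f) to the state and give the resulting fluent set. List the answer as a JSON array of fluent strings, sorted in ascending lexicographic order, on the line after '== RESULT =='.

Compute (S \ del) ∪ add:
  pre ⊆ S: {clear(a), handempty, on(a,f)} ⊆ S  — applicable
  S \ del = {on(c,e)}
  ∪ add   = {clear(f), holding(a), on(c,e)}

== RESULT ==
["clear(f)", "holding(a)", "on(c,e)"]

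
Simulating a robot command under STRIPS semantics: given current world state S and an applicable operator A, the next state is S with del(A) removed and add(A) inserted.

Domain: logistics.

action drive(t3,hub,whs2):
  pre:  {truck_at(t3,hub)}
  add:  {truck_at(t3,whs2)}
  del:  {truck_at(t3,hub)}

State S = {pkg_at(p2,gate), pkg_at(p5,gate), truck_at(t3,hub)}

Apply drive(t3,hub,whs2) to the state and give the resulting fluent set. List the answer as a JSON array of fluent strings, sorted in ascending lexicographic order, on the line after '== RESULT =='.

Progress:
  pre ⊆ S: {truck_at(t3,hub)} ⊆ S  — applicable
  S \ del = {pkg_at(p2,gate), pkg_at(p5,gate)}
  ∪ add   = {pkg_at(p2,gate), pkg_at(p5,gate), truck_at(t3,whs2)}

== RESULT ==
["pkg_at(p2,gate)", "pkg_at(p5,gate)", "truck_at(t3,whs2)"]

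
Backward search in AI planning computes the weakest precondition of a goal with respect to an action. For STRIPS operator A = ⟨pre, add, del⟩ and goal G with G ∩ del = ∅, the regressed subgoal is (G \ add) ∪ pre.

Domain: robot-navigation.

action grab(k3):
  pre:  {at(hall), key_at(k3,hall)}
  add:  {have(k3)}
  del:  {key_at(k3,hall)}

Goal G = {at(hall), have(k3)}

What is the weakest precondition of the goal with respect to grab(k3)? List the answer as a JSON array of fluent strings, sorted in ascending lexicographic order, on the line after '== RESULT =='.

Regress:
  G ∩ del = {}  (empty — regression defined)
  G \ add = {at(hall), have(k3)} \ {have(k3)} = {at(hall)}
  ∪ pre   = {at(hall)} ∪ {at(hall), key_at(k3,hall)}
          = {at(hall), key_at(k3,hall)}

== RESULT ==
["at(hall)", "key_at(k3,hall)"]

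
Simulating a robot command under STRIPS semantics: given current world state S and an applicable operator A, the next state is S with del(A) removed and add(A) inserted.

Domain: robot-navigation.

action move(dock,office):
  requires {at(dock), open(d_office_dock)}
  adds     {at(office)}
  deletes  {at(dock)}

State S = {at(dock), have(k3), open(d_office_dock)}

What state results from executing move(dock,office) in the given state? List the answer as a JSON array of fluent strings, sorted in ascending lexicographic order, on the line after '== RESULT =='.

Progress:
  pre ⊆ S: {at(dock), open(d_office_dock)} ⊆ S  — applicable
  S \ del = {have(k3), open(d_office_dock)}
  ∪ add   = {at(office), have(k3), open(d_office_dock)}

== RESULT ==
["at(office)", "have(k3)", "open(d_office_dock)"]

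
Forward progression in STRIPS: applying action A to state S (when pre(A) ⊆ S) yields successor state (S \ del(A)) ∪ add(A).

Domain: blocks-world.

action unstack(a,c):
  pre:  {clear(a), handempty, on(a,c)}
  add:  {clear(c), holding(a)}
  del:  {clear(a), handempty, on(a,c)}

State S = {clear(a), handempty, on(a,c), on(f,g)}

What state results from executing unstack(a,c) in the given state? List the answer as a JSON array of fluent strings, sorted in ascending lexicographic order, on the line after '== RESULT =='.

Progress:
  pre ⊆ S: {clear(a), handempty, on(a,c)} ⊆ S  — applicable
  S \ del = {on(f,g)}
  ∪ add   = {clear(c), holding(a), on(f,g)}

== RESULT ==
["clear(c)", "holding(a)", "on(f,g)"]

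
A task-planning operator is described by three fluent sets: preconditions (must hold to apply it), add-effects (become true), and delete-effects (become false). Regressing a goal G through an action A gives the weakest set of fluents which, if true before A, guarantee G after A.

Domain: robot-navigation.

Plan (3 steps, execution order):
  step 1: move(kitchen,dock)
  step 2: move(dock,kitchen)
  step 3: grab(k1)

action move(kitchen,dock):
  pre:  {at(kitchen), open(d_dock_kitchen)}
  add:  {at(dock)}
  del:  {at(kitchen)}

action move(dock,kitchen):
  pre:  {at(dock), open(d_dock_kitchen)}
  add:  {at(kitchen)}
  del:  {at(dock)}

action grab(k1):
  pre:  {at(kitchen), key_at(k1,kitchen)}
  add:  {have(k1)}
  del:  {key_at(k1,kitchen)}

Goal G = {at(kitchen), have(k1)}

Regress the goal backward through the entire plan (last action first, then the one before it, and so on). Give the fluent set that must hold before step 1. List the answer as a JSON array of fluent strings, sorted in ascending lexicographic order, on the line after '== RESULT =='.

Regress step by step:
  through step 3 (grab(k1)): drop {have(k1)}, keep {at(kitchen)}, require {at(kitchen), key_at(k1,kitchen)}
    → {at(kitchen), key_at(k1,kitchen)}
  through step 2 (move(dock,kitchen)): drop {at(kitchen)}, keep {key_at(k1,kitchen)}, require {at(dock), open(d_dock_kitchen)}
    → {at(dock), key_at(k1,kitchen), open(d_dock_kitchen)}
  through step 1 (move(kitchen,dock)): drop {at(dock)}, keep {key_at(k1,kitchen), open(d_dock_kitchen)}, require {at(kitchen), open(d_dock_kitchen)}
    → {at(kitchen), key_at(k1,kitchen), open(d_dock_kitchen)}

== RESULT ==
["at(kitchen)", "key_at(k1,kitchen)", "open(d_dock_kitchen)"]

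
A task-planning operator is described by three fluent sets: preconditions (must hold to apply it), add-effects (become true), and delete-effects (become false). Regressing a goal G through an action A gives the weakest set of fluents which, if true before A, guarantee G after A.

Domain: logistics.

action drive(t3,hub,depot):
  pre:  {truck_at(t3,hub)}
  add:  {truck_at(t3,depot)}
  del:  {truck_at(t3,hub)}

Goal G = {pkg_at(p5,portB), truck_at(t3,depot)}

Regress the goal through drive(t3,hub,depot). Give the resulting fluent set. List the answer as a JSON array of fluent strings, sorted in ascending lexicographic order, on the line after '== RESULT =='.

Compute (G \ add) ∪ pre:
  G ∩ del = {}  (empty — regression defined)
  G \ add = {pkg_at(p5,portB), truck_at(t3,depot)} \ {truck_at(t3,depot)} = {pkg_at(p5,portB)}
  ∪ pre   = {pkg_at(p5,portB)} ∪ {truck_at(t3,hub)}
          = {pkg_at(p5,portB), truck_at(t3,hub)}

== RESULT ==
["pkg_at(p5,portB)", "truck_at(t3,hub)"]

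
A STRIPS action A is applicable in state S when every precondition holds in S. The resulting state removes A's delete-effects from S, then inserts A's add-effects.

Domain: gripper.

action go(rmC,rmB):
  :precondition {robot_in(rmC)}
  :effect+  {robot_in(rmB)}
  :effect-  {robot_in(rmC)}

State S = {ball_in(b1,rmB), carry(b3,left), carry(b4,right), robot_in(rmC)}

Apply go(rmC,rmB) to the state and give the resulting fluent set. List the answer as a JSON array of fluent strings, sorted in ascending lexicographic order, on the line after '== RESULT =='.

Compute (S \ del) ∪ add:
  pre ⊆ S: {robot_in(rmC)} ⊆ S  — applicable
  S \ del = {ball_in(b1,rmB), carry(b3,left), carry(b4,right)}
  ∪ add   = {ball_in(b1,rmB), carry(b3,left), carry(b4,right), robot_in(rmB)}

== RESULT ==
["ball_in(b1,rmB)", "carry(b3,left)", "carry(b4,right)", "robot_in(rmB)"]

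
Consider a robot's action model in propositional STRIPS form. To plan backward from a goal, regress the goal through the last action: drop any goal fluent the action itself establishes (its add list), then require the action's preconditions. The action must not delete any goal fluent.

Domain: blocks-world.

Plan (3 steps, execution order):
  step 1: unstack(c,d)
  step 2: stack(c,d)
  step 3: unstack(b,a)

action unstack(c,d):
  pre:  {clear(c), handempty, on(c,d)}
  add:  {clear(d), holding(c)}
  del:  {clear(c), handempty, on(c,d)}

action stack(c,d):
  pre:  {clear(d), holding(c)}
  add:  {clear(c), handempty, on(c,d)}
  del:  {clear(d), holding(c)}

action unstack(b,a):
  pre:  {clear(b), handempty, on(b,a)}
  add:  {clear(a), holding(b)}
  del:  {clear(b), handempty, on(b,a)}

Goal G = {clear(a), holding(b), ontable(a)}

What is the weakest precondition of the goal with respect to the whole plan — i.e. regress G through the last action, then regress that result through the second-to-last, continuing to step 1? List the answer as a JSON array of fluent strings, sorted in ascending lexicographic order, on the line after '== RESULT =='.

Regress step by step:
  through step 3 (unstack(b,a)): drop {clear(a), holding(b)}, keep {ontable(a)}, require {clear(b), handempty, on(b,a)}
    → {clear(b), handempty, on(b,a), ontable(a)}
  through step 2 (stack(c,d)): drop {handempty}, keep {clear(b), on(b,a), ontable(a)}, require {clear(d), holding(c)}
    → {clear(b), clear(d), holding(c), on(b,a), ontable(a)}
  through step 1 (unstack(c,d)): drop {clear(d), holding(c)}, keep {clear(b), on(b,a), ontable(a)}, require {clear(c), handempty, on(c,d)}
    → {clear(b), clear(c), handempty, on(b,a), on(c,d), ontable(a)}

== RESULT ==
["clear(b)", "clear(c)", "handempty", "on(b,a)", "on(c,d)", "ontable(a)"]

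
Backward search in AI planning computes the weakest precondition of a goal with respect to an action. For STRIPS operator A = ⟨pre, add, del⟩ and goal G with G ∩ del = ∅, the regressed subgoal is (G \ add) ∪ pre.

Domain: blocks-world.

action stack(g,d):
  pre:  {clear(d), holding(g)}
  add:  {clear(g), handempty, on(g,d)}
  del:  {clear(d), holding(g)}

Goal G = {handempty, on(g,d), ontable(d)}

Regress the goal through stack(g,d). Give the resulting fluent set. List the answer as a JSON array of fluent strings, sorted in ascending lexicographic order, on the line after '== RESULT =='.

Regress:
  G ∩ del = {}  (empty — regression defined)
  G \ add = {handempty, on(g,d), ontable(d)} \ {clear(g), handempty, on(g,d)} = {ontable(d)}
  ∪ pre   = {ontable(d)} ∪ {clear(d), holding(g)}
          = {clear(d), holding(g), ontable(d)}

== RESULT ==
["clear(d)", "holding(g)", "ontable(d)"]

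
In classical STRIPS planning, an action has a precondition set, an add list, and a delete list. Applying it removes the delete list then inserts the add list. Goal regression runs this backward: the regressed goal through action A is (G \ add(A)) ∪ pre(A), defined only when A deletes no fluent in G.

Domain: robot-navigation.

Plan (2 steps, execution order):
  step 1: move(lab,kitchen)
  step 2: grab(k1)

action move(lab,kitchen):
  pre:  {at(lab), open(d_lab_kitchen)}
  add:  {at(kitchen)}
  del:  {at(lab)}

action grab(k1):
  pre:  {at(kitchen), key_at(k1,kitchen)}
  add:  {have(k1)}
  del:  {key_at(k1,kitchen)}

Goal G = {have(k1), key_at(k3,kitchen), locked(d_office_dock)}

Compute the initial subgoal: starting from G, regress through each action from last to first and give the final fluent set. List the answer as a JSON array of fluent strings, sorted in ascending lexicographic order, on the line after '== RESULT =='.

Regress step by step:
  through step 2 (grab(k1)): drop {have(k1)}, keep {key_at(k3,kitchen), locked(d_office_dock)}, require {at(kitchen), key_at(k1,kitchen)}
    → {at(kitchen), key_at(k1,kitchen), key_at(k3,kitchen), locked(d_office_dock)}
  through step 1 (move(lab,kitchen)): drop {at(kitchen)}, keep {key_at(k1,kitchen), key_at(k3,kitchen), locked(d_office_dock)}, require {at(lab), open(d_lab_kitchen)}
    → {at(lab), key_at(k1,kitchen), key_at(k3,kitchen), locked(d_office_dock), open(d_lab_kitchen)}

== RESULT ==
["at(lab)", "key_at(k1,kitchen)", "key_at(k3,kitchen)", "locked(d_office_dock)", "open(d_lab_kitchen)"]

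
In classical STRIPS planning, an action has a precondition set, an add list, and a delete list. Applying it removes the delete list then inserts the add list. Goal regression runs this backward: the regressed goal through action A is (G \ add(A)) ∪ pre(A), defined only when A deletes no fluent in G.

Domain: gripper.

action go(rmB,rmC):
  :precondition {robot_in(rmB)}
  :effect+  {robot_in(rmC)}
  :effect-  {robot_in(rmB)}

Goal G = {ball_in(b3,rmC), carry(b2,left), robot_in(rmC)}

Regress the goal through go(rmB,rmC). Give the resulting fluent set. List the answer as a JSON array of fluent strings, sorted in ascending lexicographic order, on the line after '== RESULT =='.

Compute (G \ add) ∪ pre:
  G ∩ del = {}  (empty — regression defined)
  G \ add = {ball_in(b3,rmC), carry(b2,left), robot_in(rmC)} \ {robot_in(rmC)} = {ball_in(b3,rmC), carry(b2,left)}
  ∪ pre   = {ball_in(b3,rmC), carry(b2,left)} ∪ {robot_in(rmB)}
          = {ball_in(b3,rmC), carry(b2,left), robot_in(rmB)}

== RESULT ==
["ball_in(b3,rmC)", "carry(b2,left)", "robot_in(rmB)"]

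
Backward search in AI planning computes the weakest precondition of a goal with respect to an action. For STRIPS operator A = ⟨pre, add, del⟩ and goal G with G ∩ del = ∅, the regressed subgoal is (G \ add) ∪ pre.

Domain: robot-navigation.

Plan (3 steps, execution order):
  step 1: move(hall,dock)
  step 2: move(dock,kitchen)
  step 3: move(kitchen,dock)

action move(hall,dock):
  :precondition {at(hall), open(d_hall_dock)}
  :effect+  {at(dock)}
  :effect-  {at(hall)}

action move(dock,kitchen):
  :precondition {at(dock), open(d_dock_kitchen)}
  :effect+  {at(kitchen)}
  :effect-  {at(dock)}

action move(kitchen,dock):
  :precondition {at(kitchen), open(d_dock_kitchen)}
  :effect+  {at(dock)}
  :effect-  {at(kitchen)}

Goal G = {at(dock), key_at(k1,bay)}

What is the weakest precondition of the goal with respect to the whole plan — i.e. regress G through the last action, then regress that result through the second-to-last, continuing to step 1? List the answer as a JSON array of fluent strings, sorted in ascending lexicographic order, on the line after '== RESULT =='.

Regress step by step:
  through step 3 (move(kitchen,dock)): drop {at(dock)}, keep {key_at(k1,bay)}, require {at(kitchen), open(d_dock_kitchen)}
    → {at(kitchen), key_at(k1,bay), open(d_dock_kitchen)}
  through step 2 (move(dock,kitchen)): drop {at(kitchen)}, keep {key_at(k1,bay), open(d_dock_kitchen)}, require {at(dock), open(d_dock_kitchen)}
    → {at(dock), key_at(k1,bay), open(d_dock_kitchen)}
  through step 1 (move(hall,dock)): drop {at(dock)}, keep {key_at(k1,bay), open(d_dock_kitchen)}, require {at(hall), open(d_hall_dock)}
    → {at(hall), key_at(k1,bay), open(d_dock_kitchen), open(d_hall_dock)}

== RESULT ==
["at(hall)", "key_at(k1,bay)", "open(d_dock_kitchen)", "open(d_hall_dock)"]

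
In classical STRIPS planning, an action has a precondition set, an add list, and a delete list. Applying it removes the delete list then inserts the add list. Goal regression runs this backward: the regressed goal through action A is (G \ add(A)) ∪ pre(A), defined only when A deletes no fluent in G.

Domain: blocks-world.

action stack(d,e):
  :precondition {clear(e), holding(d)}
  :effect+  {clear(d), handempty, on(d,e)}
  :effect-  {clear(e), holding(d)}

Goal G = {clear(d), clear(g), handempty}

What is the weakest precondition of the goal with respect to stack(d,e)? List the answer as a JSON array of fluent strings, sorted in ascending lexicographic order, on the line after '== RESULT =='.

Regress:
  G ∩ del = {}  (empty — regression defined)
  G \ add = {clear(d), clear(g), handempty} \ {clear(d), handempty, on(d,e)} = {clear(g)}
  ∪ pre   = {clear(g)} ∪ {clear(e), holding(d)}
          = {clear(e), clear(g), holding(d)}

== RESULT ==
["clear(e)", "clear(g)", "holding(d)"]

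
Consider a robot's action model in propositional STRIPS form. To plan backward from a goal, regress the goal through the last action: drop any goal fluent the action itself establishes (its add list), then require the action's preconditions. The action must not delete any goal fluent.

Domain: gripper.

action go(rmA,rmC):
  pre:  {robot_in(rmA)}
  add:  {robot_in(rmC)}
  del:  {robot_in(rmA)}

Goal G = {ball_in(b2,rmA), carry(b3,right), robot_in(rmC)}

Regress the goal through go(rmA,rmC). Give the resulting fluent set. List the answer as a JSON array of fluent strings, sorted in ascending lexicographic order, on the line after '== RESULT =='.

Compute (G \ add) ∪ pre:
  G ∩ del = {}  (empty — regression defined)
  G \ add = {ball_in(b2,rmA), carry(b3,right), robot_in(rmC)} \ {robot_in(rmC)} = {ball_in(b2,rmA), carry(b3,right)}
  ∪ pre   = {ball_in(b2,rmA), carry(b3,right)} ∪ {robot_in(rmA)}
          = {ball_in(b2,rmA), carry(b3,right), robot_in(rmA)}

== RESULT ==
["ball_in(b2,rmA)", "carry(b3,right)", "robot_in(rmA)"]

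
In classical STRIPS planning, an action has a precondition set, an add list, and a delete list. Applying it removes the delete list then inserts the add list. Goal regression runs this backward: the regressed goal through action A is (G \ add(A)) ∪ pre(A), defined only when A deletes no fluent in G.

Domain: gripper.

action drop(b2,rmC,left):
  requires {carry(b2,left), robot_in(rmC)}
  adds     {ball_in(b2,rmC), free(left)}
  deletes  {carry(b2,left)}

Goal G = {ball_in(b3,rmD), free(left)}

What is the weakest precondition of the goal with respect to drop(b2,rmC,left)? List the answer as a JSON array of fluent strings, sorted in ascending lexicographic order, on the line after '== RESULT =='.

Compute (G \ add) ∪ pre:
  G ∩ del = {}  (empty — regression defined)
  G \ add = {ball_in(b3,rmD), free(left)} \ {ball_in(b2,rmC), free(left)} = {ball_in(b3,rmD)}
  ∪ pre   = {ball_in(b3,rmD)} ∪ {carry(b2,left), robot_in(rmC)}
          = {ball_in(b3,rmD), carry(b2,left), robot_in(rmC)}

== RESULT ==
["ball_in(b3,rmD)", "carry(b2,left)", "robot_in(rmC)"]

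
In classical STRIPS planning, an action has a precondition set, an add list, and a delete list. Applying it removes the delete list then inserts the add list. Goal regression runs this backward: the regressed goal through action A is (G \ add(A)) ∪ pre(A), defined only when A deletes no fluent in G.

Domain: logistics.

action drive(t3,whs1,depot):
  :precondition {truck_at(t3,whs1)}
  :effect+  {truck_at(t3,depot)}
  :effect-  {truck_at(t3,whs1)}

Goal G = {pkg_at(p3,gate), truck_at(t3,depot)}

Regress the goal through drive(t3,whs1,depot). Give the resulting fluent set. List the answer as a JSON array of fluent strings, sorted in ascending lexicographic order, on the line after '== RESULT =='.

Compute (G \ add) ∪ pre:
  G ∩ del = {}  (empty — regression defined)
  G \ add = {pkg_at(p3,gate), truck_at(t3,depot)} \ {truck_at(t3,depot)} = {pkg_at(p3,gate)}
  ∪ pre   = {pkg_at(p3,gate)} ∪ {truck_at(t3,whs1)}
          = {pkg_at(p3,gate), truck_at(t3,whs1)}

== RESULT ==
["pkg_at(p3,gate)", "truck_at(t3,whs1)"]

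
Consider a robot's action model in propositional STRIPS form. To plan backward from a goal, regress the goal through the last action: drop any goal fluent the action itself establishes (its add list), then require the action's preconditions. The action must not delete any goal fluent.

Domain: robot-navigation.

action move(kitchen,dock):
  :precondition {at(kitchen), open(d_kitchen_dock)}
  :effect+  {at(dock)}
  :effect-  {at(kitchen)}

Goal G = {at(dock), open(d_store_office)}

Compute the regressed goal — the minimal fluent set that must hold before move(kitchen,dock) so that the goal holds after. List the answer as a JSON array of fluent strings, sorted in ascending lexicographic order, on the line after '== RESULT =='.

Regress:
  G ∩ del = {}  (empty — regression defined)
  G \ add = {at(dock), open(d_store_office)} \ {at(dock)} = {open(d_store_office)}
  ∪ pre   = {open(d_store_office)} ∪ {at(kitchen), open(d_kitchen_dock)}
          = {at(kitchen), open(d_kitchen_dock), open(d_store_office)}

== RESULT ==
["at(kitchen)", "open(d_kitchen_dock)", "open(d_store_office)"]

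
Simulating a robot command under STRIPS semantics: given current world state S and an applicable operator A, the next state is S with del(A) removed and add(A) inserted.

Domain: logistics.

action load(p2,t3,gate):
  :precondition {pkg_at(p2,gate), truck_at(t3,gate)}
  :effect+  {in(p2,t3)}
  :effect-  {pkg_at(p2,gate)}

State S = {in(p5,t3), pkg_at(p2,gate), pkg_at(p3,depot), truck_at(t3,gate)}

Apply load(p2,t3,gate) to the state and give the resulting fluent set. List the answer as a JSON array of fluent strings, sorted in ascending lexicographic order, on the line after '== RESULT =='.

Progress:
  pre ⊆ S: {pkg_at(p2,gate), truck_at(t3,gate)} ⊆ S  — applicable
  S \ del = {in(p5,t3), pkg_at(p3,depot), truck_at(t3,gate)}
  ∪ add   = {in(p2,t3), in(p5,t3), pkg_at(p3,depot), truck_at(t3,gate)}

== RESULT ==
["in(p2,t3)", "in(p5,t3)", "pkg_at(p3,depot)", "truck_at(t3,gate)"]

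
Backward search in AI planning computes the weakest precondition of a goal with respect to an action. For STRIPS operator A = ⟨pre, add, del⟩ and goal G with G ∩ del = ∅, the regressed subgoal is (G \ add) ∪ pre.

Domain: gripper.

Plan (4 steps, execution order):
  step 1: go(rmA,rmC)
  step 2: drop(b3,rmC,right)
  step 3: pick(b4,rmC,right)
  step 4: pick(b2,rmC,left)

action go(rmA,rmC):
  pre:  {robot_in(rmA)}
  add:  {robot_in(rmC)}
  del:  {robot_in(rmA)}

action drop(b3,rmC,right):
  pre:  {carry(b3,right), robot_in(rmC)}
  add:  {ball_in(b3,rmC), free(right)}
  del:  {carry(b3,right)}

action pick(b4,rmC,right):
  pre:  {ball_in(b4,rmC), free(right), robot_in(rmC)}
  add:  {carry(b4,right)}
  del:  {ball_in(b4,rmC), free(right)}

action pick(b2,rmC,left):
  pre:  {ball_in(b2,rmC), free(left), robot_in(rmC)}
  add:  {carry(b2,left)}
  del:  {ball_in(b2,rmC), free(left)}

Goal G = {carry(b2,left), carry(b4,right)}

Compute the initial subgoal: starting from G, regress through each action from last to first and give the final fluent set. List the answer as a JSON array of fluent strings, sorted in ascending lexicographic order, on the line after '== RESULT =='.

Regress step by step:
  through step 4 (pick(b2,rmC,left)): drop {carry(b2,left)}, keep {carry(b4,right)}, require {ball_in(b2,rmC), free(left), robot_in(rmC)}
    → {ball_in(b2,rmC), carry(b4,right), free(left), robot_in(rmC)}
  through step 3 (pick(b4,rmC,right)): drop {carry(b4,right)}, keep {ball_in(b2,rmC), free(left), robot_in(rmC)}, require {ball_in(b4,rmC), free(right), robot_in(rmC)}
    → {ball_in(b2,rmC), ball_in(b4,rmC), free(left), free(right), robot_in(rmC)}
  through step 2 (drop(b3,rmC,right)): drop {free(right)}, keep {ball_in(b2,rmC), ball_in(b4,rmC), free(left), robot_in(rmC)}, require {carry(b3,right), robot_in(rmC)}
    → {ball_in(b2,rmC), ball_in(b4,rmC), carry(b3,right), free(left), robot_in(rmC)}
  through step 1 (go(rmA,rmC)): drop {robot_in(rmC)}, keep {ball_in(b2,rmC), ball_in(b4,rmC), carry(b3,right), free(left)}, require {robot_in(rmA)}
    → {ball_in(b2,rmC), ball_in(b4,rmC), carry(b3,right), free(left), robot_in(rmA)}

== RESULT ==
["ball_in(b2,rmC)", "ball_in(b4,rmC)", "carry(b3,right)", "free(left)", "robot_in(rmA)"]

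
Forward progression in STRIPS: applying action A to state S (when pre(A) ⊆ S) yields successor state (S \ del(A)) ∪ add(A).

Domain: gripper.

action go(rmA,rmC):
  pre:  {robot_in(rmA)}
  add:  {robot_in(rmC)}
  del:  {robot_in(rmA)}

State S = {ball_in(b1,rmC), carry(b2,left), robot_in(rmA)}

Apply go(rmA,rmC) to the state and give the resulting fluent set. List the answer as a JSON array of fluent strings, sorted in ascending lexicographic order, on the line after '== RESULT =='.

Progress:
  pre ⊆ S: {robot_in(rmA)} ⊆ S  — applicable
  S \ del = {ball_in(b1,rmC), carry(b2,left)}
  ∪ add   = {ball_in(b1,rmC), carry(b2,left), robot_in(rmC)}

== RESULT ==
["ball_in(b1,rmC)", "carry(b2,left)", "robot_in(rmC)"]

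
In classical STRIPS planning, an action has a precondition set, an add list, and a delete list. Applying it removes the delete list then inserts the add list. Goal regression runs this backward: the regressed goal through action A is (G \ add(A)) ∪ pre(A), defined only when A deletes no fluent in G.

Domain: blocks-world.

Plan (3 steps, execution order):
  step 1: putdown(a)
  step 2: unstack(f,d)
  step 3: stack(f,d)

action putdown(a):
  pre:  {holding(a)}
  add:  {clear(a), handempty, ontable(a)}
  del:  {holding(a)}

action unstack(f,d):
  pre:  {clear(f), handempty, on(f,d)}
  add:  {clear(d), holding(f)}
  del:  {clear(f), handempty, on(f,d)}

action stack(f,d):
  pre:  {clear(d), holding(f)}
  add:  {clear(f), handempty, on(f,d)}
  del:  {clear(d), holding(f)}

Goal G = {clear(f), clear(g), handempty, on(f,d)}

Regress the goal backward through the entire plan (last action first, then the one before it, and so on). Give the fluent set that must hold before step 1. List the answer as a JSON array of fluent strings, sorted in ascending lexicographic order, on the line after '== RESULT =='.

Work backward from the goal:
  through step 3 (stack(f,d)): drop {clear(f), handempty, on(f,d)}, keep {clear(g)}, require {clear(d), holding(f)}
    → {clear(d), clear(g), holding(f)}
  through step 2 (unstack(f,d)): drop {clear(d), holding(f)}, keep {clear(g)}, require {clear(f), handempty, on(f,d)}
    → {clear(f), clear(g), handempty, on(f,d)}
  through step 1 (putdown(a)): drop {handempty}, keep {clear(f), clear(g), on(f,d)}, require {holding(a)}
    → {clear(f), clear(g), holding(a), on(f,d)}

== RESULT ==
["clear(f)", "clear(g)", "holding(a)", "on(f,d)"]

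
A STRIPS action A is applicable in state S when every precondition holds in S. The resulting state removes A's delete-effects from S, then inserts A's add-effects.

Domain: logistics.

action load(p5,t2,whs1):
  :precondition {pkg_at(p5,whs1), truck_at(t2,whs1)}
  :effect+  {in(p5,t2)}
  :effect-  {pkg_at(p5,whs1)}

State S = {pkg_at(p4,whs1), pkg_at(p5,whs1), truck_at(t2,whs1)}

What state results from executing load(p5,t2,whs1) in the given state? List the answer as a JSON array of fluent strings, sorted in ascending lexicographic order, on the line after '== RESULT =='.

Compute (S \ del) ∪ add:
  pre ⊆ S: {pkg_at(p5,whs1), truck_at(t2,whs1)} ⊆ S  — applicable
  S \ del = {pkg_at(p4,whs1), truck_at(t2,whs1)}
  ∪ add   = {in(p5,t2), pkg_at(p4,whs1), truck_at(t2,whs1)}

== RESULT ==
["in(p5,t2)", "pkg_at(p4,whs1)", "truck_at(t2,whs1)"]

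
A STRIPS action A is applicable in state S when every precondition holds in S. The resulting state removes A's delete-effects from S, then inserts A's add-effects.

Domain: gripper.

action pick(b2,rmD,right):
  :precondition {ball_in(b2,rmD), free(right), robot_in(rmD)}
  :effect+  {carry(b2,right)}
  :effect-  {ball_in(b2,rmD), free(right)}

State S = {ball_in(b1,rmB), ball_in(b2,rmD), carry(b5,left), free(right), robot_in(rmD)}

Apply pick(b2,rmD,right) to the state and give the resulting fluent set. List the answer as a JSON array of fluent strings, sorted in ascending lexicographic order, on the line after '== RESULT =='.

Compute (S \ del) ∪ add:
  pre ⊆ S: {ball_in(b2,rmD), free(right), robot_in(rmD)} ⊆ S  — applicable
  S \ del = {ball_in(b1,rmB), carry(b5,left), robot_in(rmD)}
  ∪ add   = {ball_in(b1,rmB), carry(b2,right), carry(b5,left), robot_in(rmD)}

== RESULT ==
["ball_in(b1,rmB)", "carry(b2,right)", "carry(b5,left)", "robot_in(rmD)"]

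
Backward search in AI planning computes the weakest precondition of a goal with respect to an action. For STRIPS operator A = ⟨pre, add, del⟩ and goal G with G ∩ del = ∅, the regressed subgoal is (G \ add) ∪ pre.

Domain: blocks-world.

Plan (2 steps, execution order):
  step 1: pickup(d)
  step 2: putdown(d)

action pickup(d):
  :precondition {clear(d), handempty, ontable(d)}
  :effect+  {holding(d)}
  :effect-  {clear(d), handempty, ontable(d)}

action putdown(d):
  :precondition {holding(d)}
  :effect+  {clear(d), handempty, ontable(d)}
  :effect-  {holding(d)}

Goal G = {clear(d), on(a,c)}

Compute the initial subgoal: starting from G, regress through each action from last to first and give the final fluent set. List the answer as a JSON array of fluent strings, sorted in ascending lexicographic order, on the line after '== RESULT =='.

Regress step by step:
  through step 2 (putdown(d)): drop {clear(d)}, keep {on(a,c)}, require {holding(d)}
    → {holding(d), on(a,c)}
  through step 1 (pickup(d)): drop {holding(d)}, keep {on(a,c)}, require {clear(d), handempty, ontable(d)}
    → {clear(d), handempty, on(a,c), ontable(d)}

== RESULT ==
["clear(d)", "handempty", "on(a,c)", "ontable(d)"]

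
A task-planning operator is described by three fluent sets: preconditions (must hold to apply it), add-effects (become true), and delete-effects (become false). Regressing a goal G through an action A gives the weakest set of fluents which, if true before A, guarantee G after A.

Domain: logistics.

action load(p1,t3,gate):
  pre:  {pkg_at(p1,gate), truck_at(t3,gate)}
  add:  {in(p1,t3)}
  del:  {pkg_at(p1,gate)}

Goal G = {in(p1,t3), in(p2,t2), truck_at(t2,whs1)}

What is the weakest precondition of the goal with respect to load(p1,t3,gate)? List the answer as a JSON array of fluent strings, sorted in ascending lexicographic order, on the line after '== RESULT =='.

Compute (G \ add) ∪ pre:
  G ∩ del = {}  (empty — regression defined)
  G \ add = {in(p1,t3), in(p2,t2), truck_at(t2,whs1)} \ {in(p1,t3)} = {in(p2,t2), truck_at(t2,whs1)}
  ∪ pre   = {in(p2,t2), truck_at(t2,whs1)} ∪ {pkg_at(p1,gate), truck_at(t3,gate)}
          = {in(p2,t2), pkg_at(p1,gate), truck_at(t2,whs1), truck_at(t3,gate)}

== RESULT ==
["in(p2,t2)", "pkg_at(p1,gate)", "truck_at(t2,whs1)", "truck_at(t3,gate)"]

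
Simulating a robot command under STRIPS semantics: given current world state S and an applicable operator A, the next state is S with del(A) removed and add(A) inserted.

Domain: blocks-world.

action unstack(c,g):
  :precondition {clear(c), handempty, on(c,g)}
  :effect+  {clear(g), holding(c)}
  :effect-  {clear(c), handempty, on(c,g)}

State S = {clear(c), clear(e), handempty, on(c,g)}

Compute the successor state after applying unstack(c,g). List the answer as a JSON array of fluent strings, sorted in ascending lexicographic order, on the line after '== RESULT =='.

Compute (S \ del) ∪ add:
  pre ⊆ S: {clear(c), handempty, on(c,g)} ⊆ S  — applicable
  S \ del = {clear(e)}
  ∪ add   = {clear(e), clear(g), holding(c)}

== RESULT ==
["clear(e)", "clear(g)", "holding(c)"]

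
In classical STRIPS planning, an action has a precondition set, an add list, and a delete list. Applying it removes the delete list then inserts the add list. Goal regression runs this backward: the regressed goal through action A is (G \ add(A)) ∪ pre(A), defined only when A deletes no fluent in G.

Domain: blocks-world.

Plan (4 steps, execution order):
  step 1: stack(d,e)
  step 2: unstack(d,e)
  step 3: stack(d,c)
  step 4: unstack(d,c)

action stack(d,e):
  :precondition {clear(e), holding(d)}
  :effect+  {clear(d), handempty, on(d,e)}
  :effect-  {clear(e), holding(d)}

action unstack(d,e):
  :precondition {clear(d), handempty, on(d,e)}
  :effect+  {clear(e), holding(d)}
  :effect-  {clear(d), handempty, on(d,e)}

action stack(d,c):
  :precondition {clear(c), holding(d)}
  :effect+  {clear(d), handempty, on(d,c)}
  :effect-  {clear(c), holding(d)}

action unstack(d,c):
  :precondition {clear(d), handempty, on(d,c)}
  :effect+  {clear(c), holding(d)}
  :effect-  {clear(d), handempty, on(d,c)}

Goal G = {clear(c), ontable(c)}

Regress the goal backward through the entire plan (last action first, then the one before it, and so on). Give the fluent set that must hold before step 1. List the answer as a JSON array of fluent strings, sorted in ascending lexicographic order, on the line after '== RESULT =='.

Work backward from the goal:
  through step 4 (unstack(d,c)): drop {clear(c)}, keep {ontable(c)}, require {clear(d), handempty, on(d,c)}
    → {clear(d), handempty, on(d,c), ontable(c)}
  through step 3 (stack(d,c)): drop {clear(d), handempty, on(d,c)}, keep {ontable(c)}, require {clear(c), holding(d)}
    → {clear(c), holding(d), ontable(c)}
  through step 2 (unstack(d,e)): drop {holding(d)}, keep {clear(c), ontable(c)}, require {clear(d), handempty, on(d,e)}
    → {clear(c), clear(d), handempty, on(d,e), ontable(c)}
  through step 1 (stack(d,e)): drop {clear(d), handempty, on(d,e)}, keep {clear(c), ontable(c)}, require {clear(e), holding(d)}
    → {clear(c), clear(e), holding(d), ontable(c)}

== RESULT ==
["clear(c)", "clear(e)", "holding(d)", "ontable(c)"]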